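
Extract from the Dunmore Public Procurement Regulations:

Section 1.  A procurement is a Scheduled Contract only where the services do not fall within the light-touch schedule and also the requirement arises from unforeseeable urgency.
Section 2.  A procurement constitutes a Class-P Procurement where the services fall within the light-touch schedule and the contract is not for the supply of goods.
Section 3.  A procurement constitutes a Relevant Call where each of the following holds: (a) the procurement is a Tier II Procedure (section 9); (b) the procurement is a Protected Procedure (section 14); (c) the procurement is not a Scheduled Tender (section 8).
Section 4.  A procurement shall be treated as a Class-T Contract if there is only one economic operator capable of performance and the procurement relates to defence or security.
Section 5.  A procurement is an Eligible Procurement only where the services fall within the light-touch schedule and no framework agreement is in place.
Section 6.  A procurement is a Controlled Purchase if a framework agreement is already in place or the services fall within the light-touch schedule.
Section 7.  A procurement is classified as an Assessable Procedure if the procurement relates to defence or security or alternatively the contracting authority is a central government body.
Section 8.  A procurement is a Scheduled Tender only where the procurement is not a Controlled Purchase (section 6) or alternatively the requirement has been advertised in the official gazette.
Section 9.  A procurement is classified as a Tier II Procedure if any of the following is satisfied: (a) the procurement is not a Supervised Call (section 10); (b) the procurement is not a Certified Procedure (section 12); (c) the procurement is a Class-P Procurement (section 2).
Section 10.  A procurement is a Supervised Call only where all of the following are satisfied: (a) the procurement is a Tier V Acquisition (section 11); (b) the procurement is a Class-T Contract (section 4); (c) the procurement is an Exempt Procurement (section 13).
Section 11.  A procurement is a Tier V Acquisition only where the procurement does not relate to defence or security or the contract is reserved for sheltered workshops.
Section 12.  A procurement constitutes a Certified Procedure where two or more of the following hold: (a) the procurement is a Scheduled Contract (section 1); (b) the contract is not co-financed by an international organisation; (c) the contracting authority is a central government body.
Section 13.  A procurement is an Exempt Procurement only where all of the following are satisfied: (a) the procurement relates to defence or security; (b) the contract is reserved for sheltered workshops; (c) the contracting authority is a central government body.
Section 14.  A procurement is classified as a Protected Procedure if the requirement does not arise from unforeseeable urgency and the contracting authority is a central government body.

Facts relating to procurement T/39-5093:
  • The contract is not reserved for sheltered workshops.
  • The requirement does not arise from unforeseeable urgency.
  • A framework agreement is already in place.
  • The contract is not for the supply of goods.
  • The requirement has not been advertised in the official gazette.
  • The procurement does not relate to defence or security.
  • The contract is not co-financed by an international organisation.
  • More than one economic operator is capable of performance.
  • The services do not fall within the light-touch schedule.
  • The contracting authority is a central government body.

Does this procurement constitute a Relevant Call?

section 11 — Tier V Acquisition: [the procurement does not relate to defence or security? yes] OR [the contract is reserved for sheltered workshops? no] → satisfied.
section 4 — Class-T Contract: [there is only one economic operator capable of performance? no] AND [the procurement relates to defence or security? no] → not satisfied.
section 13 — Exempt Procurement: [the procurement relates to defence or security? no] AND [the contract is reserved for sheltered workshops? no] AND [the contracting authority is a central government body? yes] → not satisfied.
section 10 — Supervised Call: [Tier V Acquisition (section 11)? yes] AND [Class-T Contract (section 4)? no] AND [Exempt Procurement (section 13)? no] → not satisfied.
section 1 — Scheduled Contract: [the services do not fall within the light-touch schedule? yes] AND [the requirement arises from unforeseeable urgency? no] → not satisfied.
section 12 — Certified Procedure: Scheduled Contract (section 1)? no; the contract is not co-financed by an international organisation? yes; the contracting authority is a central government body? yes — 2 of 3 hold (need ≥2) → satisfied.
section 2 — Class-P Procurement: [the services fall within the light-touch schedule? no] AND [the contract is not for the supply of goods? yes] → not satisfied.
section 9 — Tier II Procedure: [not a Supervised Call (section 10)? yes] OR [not a Certified Procedure (section 12)? no] OR [Class-P Procurement (section 2)? no] → satisfied.
section 14 — Protected Procedure: [the requirement does not arise from unforeseeable urgency? yes] AND [the contracting authority is a central government body? yes] → satisfied.
section 6 — Controlled Purchase: [a framework agreement is already in place? yes] OR [the services fall within the light-touch schedule? no] → satisfied.
section 8 — Scheduled Tender: [not a Controlled Purchase (section 6)? no] OR [the requirement has been advertised in the official gazette? no] → not satisfied.
section 3 — Relevant Call: [Tier II Procedure (section 9)? yes] AND [Protected Procedure (section 14)? yes] AND [not a Scheduled Tender (section 8)? yes] → satisfied.

Yes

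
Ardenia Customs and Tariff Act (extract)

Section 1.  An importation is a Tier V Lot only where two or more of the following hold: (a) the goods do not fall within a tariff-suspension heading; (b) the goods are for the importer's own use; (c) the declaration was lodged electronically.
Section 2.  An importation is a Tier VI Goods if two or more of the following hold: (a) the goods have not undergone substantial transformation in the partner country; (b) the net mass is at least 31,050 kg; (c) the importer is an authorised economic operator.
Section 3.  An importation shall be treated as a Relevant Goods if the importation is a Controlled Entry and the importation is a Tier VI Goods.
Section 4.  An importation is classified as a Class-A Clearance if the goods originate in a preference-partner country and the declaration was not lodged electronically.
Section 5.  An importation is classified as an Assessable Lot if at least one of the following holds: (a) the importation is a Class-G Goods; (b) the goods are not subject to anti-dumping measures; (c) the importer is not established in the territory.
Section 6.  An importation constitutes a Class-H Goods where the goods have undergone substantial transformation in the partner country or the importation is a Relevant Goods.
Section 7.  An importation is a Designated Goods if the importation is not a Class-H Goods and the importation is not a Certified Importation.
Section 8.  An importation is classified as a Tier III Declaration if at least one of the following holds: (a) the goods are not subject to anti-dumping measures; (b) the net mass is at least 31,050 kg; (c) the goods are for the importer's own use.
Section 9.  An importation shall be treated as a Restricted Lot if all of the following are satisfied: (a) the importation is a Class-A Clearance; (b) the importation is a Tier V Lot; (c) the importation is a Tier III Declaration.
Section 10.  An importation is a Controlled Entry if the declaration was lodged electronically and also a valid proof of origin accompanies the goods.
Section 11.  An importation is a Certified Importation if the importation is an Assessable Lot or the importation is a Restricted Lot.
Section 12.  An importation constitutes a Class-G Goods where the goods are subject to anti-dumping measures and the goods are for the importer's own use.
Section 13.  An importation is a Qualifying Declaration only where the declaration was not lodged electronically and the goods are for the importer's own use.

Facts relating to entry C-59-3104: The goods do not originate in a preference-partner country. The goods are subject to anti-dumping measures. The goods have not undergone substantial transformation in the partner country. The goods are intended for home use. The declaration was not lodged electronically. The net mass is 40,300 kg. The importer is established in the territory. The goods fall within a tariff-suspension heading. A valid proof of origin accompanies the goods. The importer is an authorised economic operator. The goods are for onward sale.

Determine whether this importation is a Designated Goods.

section 10 — Controlled Entry: [the declaration was lodged electronically? no] AND [a valid proof of origin accompanies the goods? yes] → not satisfied.
section 2 — Tier VI Goods: the goods have not undergone substantial transformation in the partner country? yes; net mass: 40,300 kg ≥ 31,050 kg? yes; the importer is an authorised economic operator? yes — 3 of 3 hold (need ≥2) → satisfied.
section 3 — Relevant Goods: [Controlled Entry (section 10)? no] AND [Tier VI Goods (section 2)? yes] → not satisfied.
section 6 — Class-H Goods: [the goods have undergone substantial transformation in the partner country? no] OR [Relevant Goods (section 3)? no] → not satisfied.
section 12 — Class-G Goods: [the goods are subject to anti-dumping measures? yes] AND [the goods are for the importer's own use? no] → not satisfied.
section 5 — Assessable Lot: [Class-G Goods (section 12)? no] OR [the goods are not subject to anti-dumping measures? no] OR [the importer is not established in the territory? no] → not satisfied.
section 4 — Class-A Clearance: [the goods originate in a preference-partner country? no] AND [the declaration was not lodged electronically? yes] → not satisfied.
section 1 — Tier V Lot: the goods do not fall within a tariff-suspension heading? no; the goods are for the importer's own use? no; the declaration was lodged electronically? no — 0 of 3 hold (need ≥2) → not satisfied.
section 8 — Tier III Declaration: [the goods are not subject to anti-dumping measures? no] OR [net mass: 40,300 kg ≥ 31,050 kg? yes] OR [the goods are for the importer's own use? no] → satisfied.
section 9 — Restricted Lot: [Class-A Clearance (section 4)? no] AND [Tier V Lot (section 1)? no] AND [Tier III Declaration (section 8)? yes] → not satisfied.
section 11 — Certified Importation: [Assessable Lot (section 5)? no] OR [Restricted Lot (section 9)? no] → not satisfied.
section 7 — Designated Goods: [not a Class-H Goods (section 6)? yes] AND [not a Certified Importation (section 11)? yes] → satisfied.

Yes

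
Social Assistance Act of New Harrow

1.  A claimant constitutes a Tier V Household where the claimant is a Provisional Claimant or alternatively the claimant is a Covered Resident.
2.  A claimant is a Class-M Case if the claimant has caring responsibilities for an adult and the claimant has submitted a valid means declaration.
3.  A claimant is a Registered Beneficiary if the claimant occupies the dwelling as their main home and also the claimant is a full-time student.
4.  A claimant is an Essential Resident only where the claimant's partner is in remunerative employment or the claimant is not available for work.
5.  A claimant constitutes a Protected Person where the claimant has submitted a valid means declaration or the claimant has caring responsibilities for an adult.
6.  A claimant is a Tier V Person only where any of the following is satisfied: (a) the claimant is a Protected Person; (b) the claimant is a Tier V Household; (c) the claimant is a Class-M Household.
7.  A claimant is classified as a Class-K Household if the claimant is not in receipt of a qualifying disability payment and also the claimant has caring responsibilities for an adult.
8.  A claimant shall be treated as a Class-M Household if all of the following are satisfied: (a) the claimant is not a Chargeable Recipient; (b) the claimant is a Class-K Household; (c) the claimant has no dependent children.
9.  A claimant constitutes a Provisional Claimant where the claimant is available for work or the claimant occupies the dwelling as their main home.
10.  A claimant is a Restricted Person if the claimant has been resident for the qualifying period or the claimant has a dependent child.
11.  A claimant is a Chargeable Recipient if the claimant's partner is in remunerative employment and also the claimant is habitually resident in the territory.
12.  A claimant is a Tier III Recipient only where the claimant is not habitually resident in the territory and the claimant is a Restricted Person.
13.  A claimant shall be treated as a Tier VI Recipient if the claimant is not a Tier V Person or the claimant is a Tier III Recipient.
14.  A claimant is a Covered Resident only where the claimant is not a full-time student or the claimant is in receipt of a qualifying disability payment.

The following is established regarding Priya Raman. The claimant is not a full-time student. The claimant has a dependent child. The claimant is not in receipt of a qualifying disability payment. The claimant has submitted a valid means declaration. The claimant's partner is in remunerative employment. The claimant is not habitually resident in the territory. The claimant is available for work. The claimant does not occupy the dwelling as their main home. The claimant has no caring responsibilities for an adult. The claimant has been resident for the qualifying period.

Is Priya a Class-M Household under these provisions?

No

Under paragraph 11: the claimant's partner is in remunerative employment? yes; and the claimant is habitually resident in the territory? no. So the claimant is not a Chargeable Recipient.
Under paragraph 7: the claimant is not in receipt of a qualifying disability payment? yes; and the claimant has caring responsibilities for an adult? no. So the claimant is not a Class-K Household.
Under paragraph 8: not a Chargeable Recipient (paragraph 11)? yes; and Class-K Household (paragraph 7)? no; and the claimant has no dependent children? no. So the claimant is not a Class-M Household.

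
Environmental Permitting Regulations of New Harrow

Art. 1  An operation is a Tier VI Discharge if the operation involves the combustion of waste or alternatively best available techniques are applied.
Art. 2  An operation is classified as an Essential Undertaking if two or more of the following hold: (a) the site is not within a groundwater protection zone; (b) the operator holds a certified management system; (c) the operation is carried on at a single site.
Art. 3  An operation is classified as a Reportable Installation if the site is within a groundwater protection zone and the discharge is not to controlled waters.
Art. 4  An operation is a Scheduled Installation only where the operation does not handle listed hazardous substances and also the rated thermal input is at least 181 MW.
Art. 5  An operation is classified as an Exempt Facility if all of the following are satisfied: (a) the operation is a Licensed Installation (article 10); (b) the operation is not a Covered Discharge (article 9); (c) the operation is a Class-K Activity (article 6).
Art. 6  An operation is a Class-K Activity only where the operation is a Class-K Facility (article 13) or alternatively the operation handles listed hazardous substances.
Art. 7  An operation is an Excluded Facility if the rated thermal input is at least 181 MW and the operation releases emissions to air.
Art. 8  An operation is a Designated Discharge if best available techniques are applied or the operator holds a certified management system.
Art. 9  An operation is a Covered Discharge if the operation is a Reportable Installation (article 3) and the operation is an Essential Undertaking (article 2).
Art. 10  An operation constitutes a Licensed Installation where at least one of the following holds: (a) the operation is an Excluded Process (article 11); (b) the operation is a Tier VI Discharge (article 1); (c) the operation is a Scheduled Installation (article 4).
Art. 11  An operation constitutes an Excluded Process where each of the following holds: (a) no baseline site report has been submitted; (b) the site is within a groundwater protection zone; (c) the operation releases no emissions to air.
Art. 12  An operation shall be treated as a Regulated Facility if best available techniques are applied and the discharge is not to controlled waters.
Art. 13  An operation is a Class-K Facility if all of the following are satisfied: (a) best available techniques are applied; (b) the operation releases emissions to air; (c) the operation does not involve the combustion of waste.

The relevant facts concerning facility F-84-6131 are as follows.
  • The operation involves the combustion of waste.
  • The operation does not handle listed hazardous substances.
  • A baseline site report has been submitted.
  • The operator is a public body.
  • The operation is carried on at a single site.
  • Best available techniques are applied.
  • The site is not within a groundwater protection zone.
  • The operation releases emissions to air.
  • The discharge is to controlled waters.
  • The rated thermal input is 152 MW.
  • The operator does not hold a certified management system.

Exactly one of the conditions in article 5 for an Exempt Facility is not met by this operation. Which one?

Class-K Activity

article 11 — Excluded Process: [no baseline site report has been submitted? no] AND [the site is within a groundwater protection zone? no] AND [the operation releases no emissions to air? no] → not satisfied.
article 1 — Tier VI Discharge: [the operation involves the combustion of waste? yes] OR [best available techniques are applied? yes] → satisfied.
article 4 — Scheduled Installation: [the operation does not handle listed hazardous substances? yes] AND [rated thermal input: 152 MW ≥ 181 MW? no] → not satisfied.
article 10 — Licensed Installation: [Excluded Process (article 11)? no] OR [Tier VI Discharge (article 1)? yes] OR [Scheduled Installation (article 4)? no] → satisfied.
article 3 — Reportable Installation: [the site is within a groundwater protection zone? no] AND [the discharge is not to controlled waters? no] → not satisfied.
article 2 — Essential Undertaking: the site is not within a groundwater protection zone? yes; the operator holds a certified management system? no; the operation is carried on at a single site? yes — 2 of 3 hold (need ≥2) → satisfied.
article 9 — Covered Discharge: [Reportable Installation (article 3)? no] AND [Essential Undertaking (article 2)? yes] → not satisfied.
article 13 — Class-K Facility: [best available techniques are applied? yes] AND [the operation releases emissions to air? yes] AND [the operation does not involve the combustion of waste? no] → not satisfied.
article 6 — Class-K Activity: [Class-K Facility (article 13)? no] OR [the operation handles listed hazardous substances? no] → not satisfied.
article 5 — Exempt Facility: [Licensed Installation (article 10)? yes] AND [not a Covered Discharge (article 9)? yes] AND [Class-K Activity (article 6)? no] → not satisfied.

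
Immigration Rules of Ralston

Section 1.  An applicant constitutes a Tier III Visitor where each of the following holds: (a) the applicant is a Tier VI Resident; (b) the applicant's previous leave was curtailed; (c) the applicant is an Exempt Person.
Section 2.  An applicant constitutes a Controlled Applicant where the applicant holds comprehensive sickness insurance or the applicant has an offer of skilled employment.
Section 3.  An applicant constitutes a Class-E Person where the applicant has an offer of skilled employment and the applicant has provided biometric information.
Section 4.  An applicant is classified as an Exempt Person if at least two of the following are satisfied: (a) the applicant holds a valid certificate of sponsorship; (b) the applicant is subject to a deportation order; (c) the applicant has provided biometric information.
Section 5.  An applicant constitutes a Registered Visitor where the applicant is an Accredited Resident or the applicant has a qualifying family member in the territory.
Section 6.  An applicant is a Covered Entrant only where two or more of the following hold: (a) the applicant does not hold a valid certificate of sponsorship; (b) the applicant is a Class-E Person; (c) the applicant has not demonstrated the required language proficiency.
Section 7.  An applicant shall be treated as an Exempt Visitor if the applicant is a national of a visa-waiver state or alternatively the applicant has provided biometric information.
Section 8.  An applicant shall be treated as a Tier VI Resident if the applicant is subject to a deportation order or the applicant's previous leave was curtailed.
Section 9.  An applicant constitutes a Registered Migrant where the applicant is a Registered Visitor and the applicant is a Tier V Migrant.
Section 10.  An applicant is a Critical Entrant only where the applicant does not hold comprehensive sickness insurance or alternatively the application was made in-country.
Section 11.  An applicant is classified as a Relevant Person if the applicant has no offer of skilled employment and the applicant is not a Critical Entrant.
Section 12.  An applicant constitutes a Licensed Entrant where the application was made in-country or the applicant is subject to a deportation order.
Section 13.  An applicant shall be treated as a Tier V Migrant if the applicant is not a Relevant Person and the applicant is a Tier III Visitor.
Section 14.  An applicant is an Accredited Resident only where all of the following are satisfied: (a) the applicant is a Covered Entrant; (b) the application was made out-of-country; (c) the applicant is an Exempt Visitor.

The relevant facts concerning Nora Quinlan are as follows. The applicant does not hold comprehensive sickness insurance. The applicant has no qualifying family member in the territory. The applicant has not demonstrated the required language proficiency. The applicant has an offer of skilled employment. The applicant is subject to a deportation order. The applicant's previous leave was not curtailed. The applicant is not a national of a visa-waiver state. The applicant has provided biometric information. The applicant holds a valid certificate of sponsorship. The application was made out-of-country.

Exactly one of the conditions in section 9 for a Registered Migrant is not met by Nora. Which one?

Tier V Migrant

Under section 3: the applicant has an offer of skilled employment? yes; and the applicant has provided biometric information? yes. So the applicant is a Class-E Person.
Under section 6: the applicant does not hold a valid certificate of sponsorship? no; Class-E Person (section 3)? yes; the applicant has not demonstrated the required language proficiency? yes — 2 of 3 hold (need ≥2) → satisfied.
Under section 7: the applicant is a national of a visa-waiver state? no; or the applicant has provided biometric information? yes. So the applicant is an Exempt Visitor.
Under section 14: Covered Entrant (section 6)? yes; and the application was made out-of-country? yes; and Exempt Visitor (section 7)? yes. So the applicant is an Accredited Resident.
Under section 5: Accredited Resident (section 14)? yes; or the applicant has a qualifying family member in the territory? no. So the applicant is a Registered Visitor.
Under section 10: the applicant does not hold comprehensive sickness insurance? yes; or the application was made in-country? no. So the applicant is a Critical Entrant.
Under section 11: the applicant has no offer of skilled employment? no; and not a Critical Entrant (section 10)? no. So the applicant is not a Relevant Person.
Under section 8: the applicant is subject to a deportation order? yes; or the applicant's previous leave was curtailed? no. So the applicant is a Tier VI Resident.
Under section 4: the applicant holds a valid certificate of sponsorship? yes; the applicant is subject to a deportation order? yes; the applicant has provided biometric information? yes — 3 of 3 hold (need ≥2) → satisfied.
Under section 1: Tier VI Resident (section 8)? yes; and the applicant's previous leave was curtailed? no; and Exempt Person (section 4)? yes. So the applicant is not a Tier III Visitor.
Under section 13: not a Relevant Person (section 11)? yes; and Tier III Visitor (section 1)? no. So the applicant is not a Tier V Migrant.
Under section 9: Registered Visitor (section 5)? yes; and Tier V Migrant (section 13)? no. So the applicant is not a Registered Migrant.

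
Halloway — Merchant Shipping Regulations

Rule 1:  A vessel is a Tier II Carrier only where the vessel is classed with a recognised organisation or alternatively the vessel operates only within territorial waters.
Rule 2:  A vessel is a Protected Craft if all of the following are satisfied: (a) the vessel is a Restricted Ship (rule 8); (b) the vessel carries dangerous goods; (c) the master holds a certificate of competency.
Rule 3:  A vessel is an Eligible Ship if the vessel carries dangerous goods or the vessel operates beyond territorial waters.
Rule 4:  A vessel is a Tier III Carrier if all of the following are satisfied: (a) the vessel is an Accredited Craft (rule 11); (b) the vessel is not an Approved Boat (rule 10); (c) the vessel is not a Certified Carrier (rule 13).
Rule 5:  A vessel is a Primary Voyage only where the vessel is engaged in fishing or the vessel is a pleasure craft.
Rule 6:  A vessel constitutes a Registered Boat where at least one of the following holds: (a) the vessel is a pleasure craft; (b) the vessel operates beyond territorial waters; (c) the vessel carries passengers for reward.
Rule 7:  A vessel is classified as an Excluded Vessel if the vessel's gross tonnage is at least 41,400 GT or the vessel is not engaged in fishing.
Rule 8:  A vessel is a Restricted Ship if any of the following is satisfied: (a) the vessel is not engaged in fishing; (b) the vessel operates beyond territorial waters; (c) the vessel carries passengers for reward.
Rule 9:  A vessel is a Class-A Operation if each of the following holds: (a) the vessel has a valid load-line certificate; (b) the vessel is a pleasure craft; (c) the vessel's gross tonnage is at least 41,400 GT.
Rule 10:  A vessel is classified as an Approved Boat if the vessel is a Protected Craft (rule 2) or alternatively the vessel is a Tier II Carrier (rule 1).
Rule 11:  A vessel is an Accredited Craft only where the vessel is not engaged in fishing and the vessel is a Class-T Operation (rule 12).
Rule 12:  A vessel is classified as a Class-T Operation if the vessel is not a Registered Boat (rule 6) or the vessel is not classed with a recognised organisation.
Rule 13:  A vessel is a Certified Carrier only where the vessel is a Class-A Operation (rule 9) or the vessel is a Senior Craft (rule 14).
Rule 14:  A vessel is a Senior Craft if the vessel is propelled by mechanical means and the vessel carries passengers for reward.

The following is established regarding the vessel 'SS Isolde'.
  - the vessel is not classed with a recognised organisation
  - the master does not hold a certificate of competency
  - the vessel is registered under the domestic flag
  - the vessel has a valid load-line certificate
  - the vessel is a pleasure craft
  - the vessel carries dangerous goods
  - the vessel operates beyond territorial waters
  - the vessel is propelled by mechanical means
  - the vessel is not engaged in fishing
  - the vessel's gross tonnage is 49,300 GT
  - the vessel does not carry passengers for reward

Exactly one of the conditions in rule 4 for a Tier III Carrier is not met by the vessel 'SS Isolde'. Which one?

rule 6 — Registered Boat: [the vessel is a pleasure craft? yes] OR [the vessel operates beyond territorial waters? yes] OR [the vessel carries passengers for reward? no] → satisfied.
rule 12 — Class-T Operation: [not a Registered Boat (rule 6)? no] OR [the vessel is not classed with a recognised organisation? yes] → satisfied.
rule 11 — Accredited Craft: [the vessel is not engaged in fishing? yes] AND [Class-T Operation (rule 12)? yes] → satisfied.
rule 8 — Restricted Ship: [the vessel is not engaged in fishing? yes] OR [the vessel operates beyond territorial waters? yes] OR [the vessel carries passengers for reward? no] → satisfied.
rule 2 — Protected Craft: [Restricted Ship (rule 8)? yes] AND [the vessel carries dangerous goods? yes] AND [the master holds a certificate of competency? no] → not satisfied.
rule 1 — Tier II Carrier: [the vessel is classed with a recognised organisation? no] OR [the vessel operates only within territorial waters? no] → not satisfied.
rule 10 — Approved Boat: [Protected Craft (rule 2)? no] OR [Tier II Carrier (rule 1)? no] → not satisfied.
rule 9 — Class-A Operation: [the vessel has a valid load-line certificate? yes] AND [the vessel is a pleasure craft? yes] AND [vessel's gross tonnage: 49,300 GT ≥ 41,400 GT? yes] → satisfied.
rule 14 — Senior Craft: [the vessel is propelled by mechanical means? yes] AND [the vessel carries passengers for reward? no] → not satisfied.
rule 13 — Certified Carrier: [Class-A Operation (rule 9)? yes] OR [Senior Craft (rule 14)? no] → satisfied.
rule 4 — Tier III Carrier: [Accredited Craft (rule 11)? yes] AND [not an Approved Boat (rule 10)? yes] AND [not a Certified Carrier (rule 13)? no] → not satisfied.

Certified Carrier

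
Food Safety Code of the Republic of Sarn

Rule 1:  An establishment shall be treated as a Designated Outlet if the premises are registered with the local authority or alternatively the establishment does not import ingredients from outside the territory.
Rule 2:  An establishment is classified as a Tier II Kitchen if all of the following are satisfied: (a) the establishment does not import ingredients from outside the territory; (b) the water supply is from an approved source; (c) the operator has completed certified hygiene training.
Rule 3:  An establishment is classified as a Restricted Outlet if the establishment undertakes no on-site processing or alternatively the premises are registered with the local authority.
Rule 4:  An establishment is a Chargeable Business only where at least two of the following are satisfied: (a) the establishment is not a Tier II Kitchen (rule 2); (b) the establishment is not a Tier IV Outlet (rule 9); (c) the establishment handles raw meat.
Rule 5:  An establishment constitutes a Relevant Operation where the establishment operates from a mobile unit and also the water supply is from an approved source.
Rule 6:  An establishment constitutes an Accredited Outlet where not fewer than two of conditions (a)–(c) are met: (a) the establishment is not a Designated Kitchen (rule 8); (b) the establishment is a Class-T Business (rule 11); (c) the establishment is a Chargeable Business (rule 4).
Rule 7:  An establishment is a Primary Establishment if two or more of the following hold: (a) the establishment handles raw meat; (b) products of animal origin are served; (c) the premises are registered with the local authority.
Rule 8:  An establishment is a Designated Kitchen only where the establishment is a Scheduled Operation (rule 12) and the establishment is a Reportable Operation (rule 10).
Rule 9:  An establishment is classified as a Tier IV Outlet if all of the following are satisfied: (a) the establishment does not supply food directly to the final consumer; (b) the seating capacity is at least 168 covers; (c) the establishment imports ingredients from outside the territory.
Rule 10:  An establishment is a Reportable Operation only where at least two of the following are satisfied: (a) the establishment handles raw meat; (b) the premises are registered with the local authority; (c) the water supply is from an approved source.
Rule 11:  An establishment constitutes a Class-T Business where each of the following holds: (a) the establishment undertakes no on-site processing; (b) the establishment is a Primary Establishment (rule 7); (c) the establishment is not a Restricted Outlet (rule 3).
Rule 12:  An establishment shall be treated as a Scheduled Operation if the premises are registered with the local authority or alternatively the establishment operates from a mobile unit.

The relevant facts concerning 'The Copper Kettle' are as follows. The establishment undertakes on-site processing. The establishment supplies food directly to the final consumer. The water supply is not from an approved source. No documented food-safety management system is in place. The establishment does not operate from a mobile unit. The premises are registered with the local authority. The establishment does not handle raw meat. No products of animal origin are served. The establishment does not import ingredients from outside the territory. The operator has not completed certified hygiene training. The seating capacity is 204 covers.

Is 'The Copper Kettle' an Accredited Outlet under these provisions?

rule 12 — Scheduled Operation: [the premises are registered with the local authority? yes] OR [the establishment operates from a mobile unit? no] → satisfied.
rule 10 — Reportable Operation: the establishment handles raw meat? no; the premises are registered with the local authority? yes; the water supply is from an approved source? no — 1 of 3 hold (need ≥2) → not satisfied.
rule 8 — Designated Kitchen: [Scheduled Operation (rule 12)? yes] AND [Reportable Operation (rule 10)? no] → not satisfied.
rule 7 — Primary Establishment: the establishment handles raw meat? no; products of animal origin are served? no; the premises are registered with the local authority? yes — 1 of 3 hold (need ≥2) → not satisfied.
rule 3 — Restricted Outlet: [the establishment undertakes no on-site processing? no] OR [the premises are registered with the local authority? yes] → satisfied.
rule 11 — Class-T Business: [the establishment undertakes no on-site processing? no] AND [Primary Establishment (rule 7)? no] AND [not a Restricted Outlet (rule 3)? no] → not satisfied.
rule 2 — Tier II Kitchen: [the establishment does not import ingredients from outside the territory? yes] AND [the water supply is from an approved source? no] AND [the operator has completed certified hygiene training? no] → not satisfied.
rule 9 — Tier IV Outlet: [the establishment does not supply food directly to the final consumer? no] AND [seating capacity: 204 covers ≥ 168 covers? yes] AND [the establishment imports ingredients from outside the territory? no] → not satisfied.
rule 4 — Chargeable Business: not a Tier II Kitchen (rule 2)? yes; not a Tier IV Outlet (rule 9)? yes; the establishment handles raw meat? no — 2 of 3 hold (need ≥2) → satisfied.
rule 6 — Accredited Outlet: not a Designated Kitchen (rule 8)? yes; Class-T Business (rule 11)? no; Chargeable Business (rule 4)? yes — 2 of 3 hold (need ≥2) → satisfied.

Yes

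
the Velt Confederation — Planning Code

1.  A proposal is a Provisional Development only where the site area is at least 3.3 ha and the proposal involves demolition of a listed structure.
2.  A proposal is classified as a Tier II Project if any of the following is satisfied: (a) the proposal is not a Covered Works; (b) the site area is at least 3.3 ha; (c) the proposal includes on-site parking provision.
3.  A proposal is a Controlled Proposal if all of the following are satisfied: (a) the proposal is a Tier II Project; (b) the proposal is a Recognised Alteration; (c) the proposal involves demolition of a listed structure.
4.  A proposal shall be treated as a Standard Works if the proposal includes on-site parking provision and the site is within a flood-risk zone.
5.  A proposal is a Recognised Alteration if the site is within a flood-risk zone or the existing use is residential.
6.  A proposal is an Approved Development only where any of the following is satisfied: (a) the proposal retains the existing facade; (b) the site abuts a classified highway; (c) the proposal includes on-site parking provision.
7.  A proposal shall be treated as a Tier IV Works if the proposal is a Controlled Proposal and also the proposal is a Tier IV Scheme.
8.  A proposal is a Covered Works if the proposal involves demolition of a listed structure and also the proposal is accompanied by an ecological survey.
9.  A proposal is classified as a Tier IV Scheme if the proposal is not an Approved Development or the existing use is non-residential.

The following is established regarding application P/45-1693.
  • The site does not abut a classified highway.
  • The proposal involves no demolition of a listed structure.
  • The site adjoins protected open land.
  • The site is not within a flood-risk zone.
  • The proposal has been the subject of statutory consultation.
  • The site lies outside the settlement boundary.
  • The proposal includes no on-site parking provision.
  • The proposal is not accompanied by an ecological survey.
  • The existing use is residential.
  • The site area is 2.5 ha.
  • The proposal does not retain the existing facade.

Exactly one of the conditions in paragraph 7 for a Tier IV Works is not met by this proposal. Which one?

paragraph 8 — Covered Works: [the proposal involves demolition of a listed structure? no] AND [the proposal is accompanied by an ecological survey? no] → not satisfied.
paragraph 2 — Tier II Project: [not a Covered Works (paragraph 8)? yes] OR [site area: 2.5 ha ≥ 3.3 ha? no] OR [the proposal includes on-site parking provision? no] → satisfied.
paragraph 5 — Recognised Alteration: [the site is within a flood-risk zone? no] OR [the existing use is residential? yes] → satisfied.
paragraph 3 — Controlled Proposal: [Tier II Project (paragraph 2)? yes] AND [Recognised Alteration (paragraph 5)? yes] AND [the proposal involves demolition of a listed structure? no] → not satisfied.
paragraph 6 — Approved Development: [the proposal retains the existing facade? no] OR [the site abuts a classified highway? no] OR [the proposal includes on-site parking provision? no] → not satisfied.
paragraph 9 — Tier IV Scheme: [not an Approved Development (paragraph 6)? yes] OR [the existing use is non-residential? no] → satisfied.
paragraph 7 — Tier IV Works: [Controlled Proposal (paragraph 3)? no] AND [Tier IV Scheme (paragraph 9)? yes] → not satisfied.

Controlled Proposal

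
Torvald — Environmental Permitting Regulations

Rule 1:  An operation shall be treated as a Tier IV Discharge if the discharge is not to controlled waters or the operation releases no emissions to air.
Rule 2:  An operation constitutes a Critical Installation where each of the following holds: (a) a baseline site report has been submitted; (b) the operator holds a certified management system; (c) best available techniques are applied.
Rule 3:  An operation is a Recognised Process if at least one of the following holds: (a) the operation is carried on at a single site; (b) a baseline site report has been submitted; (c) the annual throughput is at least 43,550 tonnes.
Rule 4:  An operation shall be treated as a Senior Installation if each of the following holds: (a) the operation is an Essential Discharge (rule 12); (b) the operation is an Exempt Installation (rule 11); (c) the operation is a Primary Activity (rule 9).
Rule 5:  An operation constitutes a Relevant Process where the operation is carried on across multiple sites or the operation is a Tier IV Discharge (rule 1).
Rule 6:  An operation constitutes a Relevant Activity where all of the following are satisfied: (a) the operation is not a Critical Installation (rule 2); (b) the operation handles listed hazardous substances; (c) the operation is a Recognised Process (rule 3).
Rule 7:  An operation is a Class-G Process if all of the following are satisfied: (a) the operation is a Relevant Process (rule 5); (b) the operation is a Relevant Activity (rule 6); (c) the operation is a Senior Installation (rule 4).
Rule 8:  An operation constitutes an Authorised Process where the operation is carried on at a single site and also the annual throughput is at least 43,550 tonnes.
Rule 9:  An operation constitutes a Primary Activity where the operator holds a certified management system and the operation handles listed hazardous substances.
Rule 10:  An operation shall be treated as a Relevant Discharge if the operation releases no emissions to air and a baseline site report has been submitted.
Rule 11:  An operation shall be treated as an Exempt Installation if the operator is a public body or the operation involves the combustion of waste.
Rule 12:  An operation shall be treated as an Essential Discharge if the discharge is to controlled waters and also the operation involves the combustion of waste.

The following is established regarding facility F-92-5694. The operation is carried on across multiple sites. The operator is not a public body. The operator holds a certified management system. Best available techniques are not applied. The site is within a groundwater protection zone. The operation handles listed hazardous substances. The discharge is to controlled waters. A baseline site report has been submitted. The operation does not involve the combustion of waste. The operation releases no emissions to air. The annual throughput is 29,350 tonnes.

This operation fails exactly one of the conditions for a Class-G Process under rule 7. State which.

rule 1 — Tier IV Discharge: [the discharge is not to controlled waters? no] OR [the operation releases no emissions to air? yes] → satisfied.
rule 5 — Relevant Process: [the operation is carried on across multiple sites? yes] OR [Tier IV Discharge (rule 1)? yes] → satisfied.
rule 2 — Critical Installation: [a baseline site report has been submitted? yes] AND [the operator holds a certified management system? yes] AND [best available techniques are applied? no] → not satisfied.
rule 3 — Recognised Process: [the operation is carried on at a single site? no] OR [a baseline site report has been submitted? yes] OR [annual throughput: 29,350 tonnes ≥ 43,550 tonnes? no] → satisfied.
rule 6 — Relevant Activity: [not a Critical Installation (rule 2)? yes] AND [the operation handles listed hazardous substances? yes] AND [Recognised Process (rule 3)? yes] → satisfied.
rule 12 — Essential Discharge: [the discharge is to controlled waters? yes] AND [the operation involves the combustion of waste? no] → not satisfied.
rule 11 — Exempt Installation: [the operator is a public body? no] OR [the operation involves the combustion of waste? no] → not satisfied.
rule 9 — Primary Activity: [the operator holds a certified management system? yes] AND [the operation handles listed hazardous substances? yes] → satisfied.
rule 4 — Senior Installation: [Essential Discharge (rule 12)? no] AND [Exempt Installation (rule 11)? no] AND [Primary Activity (rule 9)? yes] → not satisfied.
rule 7 — Class-G Process: [Relevant Process (rule 5)? yes] AND [Relevant Activity (rule 6)? yes] AND [Senior Installation (rule 4)? no] → not satisfied.

Senior Installation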